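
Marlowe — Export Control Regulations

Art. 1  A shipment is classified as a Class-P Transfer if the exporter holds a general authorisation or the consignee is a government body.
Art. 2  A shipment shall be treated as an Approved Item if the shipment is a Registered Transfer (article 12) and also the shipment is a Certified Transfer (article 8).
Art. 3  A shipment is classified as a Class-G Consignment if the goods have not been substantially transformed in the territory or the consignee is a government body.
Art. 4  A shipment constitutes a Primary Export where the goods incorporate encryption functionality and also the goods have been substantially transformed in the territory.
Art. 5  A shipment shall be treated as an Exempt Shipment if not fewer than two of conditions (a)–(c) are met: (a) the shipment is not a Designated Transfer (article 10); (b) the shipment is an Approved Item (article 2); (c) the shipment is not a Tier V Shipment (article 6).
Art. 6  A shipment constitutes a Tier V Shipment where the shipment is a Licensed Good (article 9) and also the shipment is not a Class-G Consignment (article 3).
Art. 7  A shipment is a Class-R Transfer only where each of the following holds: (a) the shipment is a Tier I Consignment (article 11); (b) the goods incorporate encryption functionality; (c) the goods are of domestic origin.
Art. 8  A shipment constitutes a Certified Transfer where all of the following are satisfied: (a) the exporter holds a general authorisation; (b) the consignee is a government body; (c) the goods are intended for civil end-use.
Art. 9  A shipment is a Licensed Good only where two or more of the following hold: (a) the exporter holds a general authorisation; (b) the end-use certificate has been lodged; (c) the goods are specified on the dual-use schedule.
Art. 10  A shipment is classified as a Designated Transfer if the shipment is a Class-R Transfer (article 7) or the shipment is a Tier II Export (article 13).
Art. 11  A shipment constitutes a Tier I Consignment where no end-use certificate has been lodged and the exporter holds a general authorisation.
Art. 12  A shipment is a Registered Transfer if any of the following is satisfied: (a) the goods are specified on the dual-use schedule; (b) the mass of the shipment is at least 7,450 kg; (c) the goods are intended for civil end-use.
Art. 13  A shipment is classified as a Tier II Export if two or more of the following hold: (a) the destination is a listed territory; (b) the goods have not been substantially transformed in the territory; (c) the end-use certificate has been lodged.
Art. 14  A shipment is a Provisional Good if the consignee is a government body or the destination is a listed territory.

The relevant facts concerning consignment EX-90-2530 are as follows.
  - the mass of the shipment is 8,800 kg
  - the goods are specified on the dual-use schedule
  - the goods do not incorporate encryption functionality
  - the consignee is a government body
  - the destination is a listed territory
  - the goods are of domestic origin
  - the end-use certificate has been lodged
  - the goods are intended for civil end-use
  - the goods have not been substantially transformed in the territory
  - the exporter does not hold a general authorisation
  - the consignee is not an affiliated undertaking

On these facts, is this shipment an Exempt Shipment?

Under article 11: no end-use certificate has been lodged? no; and the exporter holds a general authorisation? no. So the shipment is not a Tier I Consignment.
Under article 7: Tier I Consignment (article 11)? no; and the goods incorporate encryption functionality? no; and the goods are of domestic origin? yes. So the shipment is not a Class-R Transfer.
Under article 13: the destination is a listed territory? yes; the goods have not been substantially transformed in the territory? yes; the end-use certificate has been lodged? yes — 3 of 3 hold (need ≥2) → satisfied.
Under article 10: Class-R Transfer (article 7)? no; or Tier II Export (article 13)? yes. So the shipment is a Designated Transfer.
Under article 12: the goods are specified on the dual-use schedule? yes; or mass of the shipment: 8,800 kg ≥ 7,450 kg? yes; or the goods are intended for civil end-use? yes. So the shipment is a Registered Transfer.
Under article 8: the exporter holds a general authorisation? no; and the consignee is a government body? yes; and the goods are intended for civil end-use? yes. So the shipment is not a Certified Transfer.
Under article 2: Registered Transfer (article 12)? yes; and Certified Transfer (article 8)? no. So the shipment is not an Approved Item.
Under article 9: the exporter holds a general authorisation? no; the end-use certificate has been lodged? yes; the goods are specified on the dual-use schedule? yes — 2 of 3 hold (need ≥2) → satisfied.
Under article 3: the goods have not been substantially transformed in the territory? yes; or the consignee is a government body? yes. So the shipment is a Class-G Consignment.
Under article 6: Licensed Good (article 9)? yes; and not a Class-G Consignment (article 3)? no. So the shipment is not a Tier V Shipment.
Under article 5: not a Designated Transfer (article 10)? no; Approved Item (article 2)? no; not a Tier V Shipment (article 6)? yes — 1 of 3 hold (need ≥2) → not satisfied.

No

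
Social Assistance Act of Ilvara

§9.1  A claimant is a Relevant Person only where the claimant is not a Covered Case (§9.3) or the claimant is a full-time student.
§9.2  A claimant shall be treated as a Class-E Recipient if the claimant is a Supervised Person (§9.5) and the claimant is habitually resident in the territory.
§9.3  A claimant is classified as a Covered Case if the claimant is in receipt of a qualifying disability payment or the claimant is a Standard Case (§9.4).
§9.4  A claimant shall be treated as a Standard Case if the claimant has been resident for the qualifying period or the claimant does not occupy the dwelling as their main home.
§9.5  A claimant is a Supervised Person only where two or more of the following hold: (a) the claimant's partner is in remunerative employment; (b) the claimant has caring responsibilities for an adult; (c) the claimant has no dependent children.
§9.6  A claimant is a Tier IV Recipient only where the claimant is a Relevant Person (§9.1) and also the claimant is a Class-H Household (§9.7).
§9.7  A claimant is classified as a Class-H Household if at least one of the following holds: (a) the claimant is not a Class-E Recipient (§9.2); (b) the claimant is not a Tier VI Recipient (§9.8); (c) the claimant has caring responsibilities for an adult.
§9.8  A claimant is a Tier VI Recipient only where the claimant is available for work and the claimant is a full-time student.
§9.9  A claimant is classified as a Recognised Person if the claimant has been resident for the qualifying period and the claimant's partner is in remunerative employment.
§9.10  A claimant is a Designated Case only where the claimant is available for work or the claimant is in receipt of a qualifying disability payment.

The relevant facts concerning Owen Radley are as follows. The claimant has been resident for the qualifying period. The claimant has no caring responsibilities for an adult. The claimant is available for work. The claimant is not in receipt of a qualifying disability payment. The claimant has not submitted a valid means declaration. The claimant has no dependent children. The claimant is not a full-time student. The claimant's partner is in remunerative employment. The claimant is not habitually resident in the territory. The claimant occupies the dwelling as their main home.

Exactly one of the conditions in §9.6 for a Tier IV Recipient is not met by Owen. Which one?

Under §9.4: the claimant has been resident for the qualifying period? yes; or the claimant does not occupy the dwelling as their main home? no. So the claimant is a Standard Case.
Under §9.3: the claimant is in receipt of a qualifying disability payment? no; or Standard Case (§9.4)? yes. So the claimant is a Covered Case.
Under §9.1: not a Covered Case (§9.3)? no; or the claimant is a full-time student? no. So the claimant is not a Relevant Person.
Under §9.5: the claimant's partner is in remunerative employment? yes; the claimant has caring responsibilities for an adult? no; the claimant has no dependent children? yes — 2 of 3 hold (need ≥2) → satisfied.
Under §9.2: Supervised Person (§9.5)? yes; and the claimant is habitually resident in the territory? no. So the claimant is not a Class-E Recipient.
Under §9.8: the claimant is available for work? yes; and the claimant is a full-time student? no. So the claimant is not a Tier VI Recipient.
Under §9.7: not a Class-E Recipient (§9.2)? yes; or not a Tier VI Recipient (§9.8)? yes; or the claimant has caring responsibilities for an adult? no. So the claimant is a Class-H Household.
Under §9.6: Relevant Person (§9.1)? no; and Class-H Household (§9.7)? yes. So the claimant is not a Tier IV Recipient.

Relevant Person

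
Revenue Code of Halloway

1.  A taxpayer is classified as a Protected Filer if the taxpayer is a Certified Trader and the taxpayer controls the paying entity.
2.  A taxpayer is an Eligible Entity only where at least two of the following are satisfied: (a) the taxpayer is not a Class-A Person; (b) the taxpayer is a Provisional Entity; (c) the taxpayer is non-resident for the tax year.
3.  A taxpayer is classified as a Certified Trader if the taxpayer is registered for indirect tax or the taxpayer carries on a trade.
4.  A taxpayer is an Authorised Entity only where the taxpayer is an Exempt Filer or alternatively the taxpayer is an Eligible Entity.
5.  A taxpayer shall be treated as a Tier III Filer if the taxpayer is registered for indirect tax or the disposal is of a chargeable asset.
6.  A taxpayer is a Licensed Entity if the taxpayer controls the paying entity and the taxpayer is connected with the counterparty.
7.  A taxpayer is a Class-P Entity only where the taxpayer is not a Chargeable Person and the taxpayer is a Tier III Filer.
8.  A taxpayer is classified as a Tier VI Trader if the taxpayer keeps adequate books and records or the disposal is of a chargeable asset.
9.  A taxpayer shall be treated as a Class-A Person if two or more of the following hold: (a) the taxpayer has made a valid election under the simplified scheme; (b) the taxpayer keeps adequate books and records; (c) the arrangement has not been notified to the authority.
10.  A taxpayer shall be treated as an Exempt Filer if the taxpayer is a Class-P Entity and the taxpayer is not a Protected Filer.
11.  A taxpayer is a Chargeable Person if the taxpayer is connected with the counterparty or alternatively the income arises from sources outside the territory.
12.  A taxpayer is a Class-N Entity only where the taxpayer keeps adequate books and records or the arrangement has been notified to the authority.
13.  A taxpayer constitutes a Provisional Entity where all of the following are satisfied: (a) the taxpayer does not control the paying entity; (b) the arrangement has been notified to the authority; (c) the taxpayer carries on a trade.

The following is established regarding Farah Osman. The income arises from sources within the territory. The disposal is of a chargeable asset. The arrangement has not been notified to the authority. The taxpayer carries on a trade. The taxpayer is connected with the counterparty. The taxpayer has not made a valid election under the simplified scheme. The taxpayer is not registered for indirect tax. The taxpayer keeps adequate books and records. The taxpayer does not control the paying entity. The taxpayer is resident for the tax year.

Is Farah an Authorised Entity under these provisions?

No

Under paragraph 11: the taxpayer is connected with the counterparty? yes; or the income arises from sources outside the territory? no. So the taxpayer is a Chargeable Person.
Under paragraph 5: the taxpayer is registered for indirect tax? no; or the disposal is of a chargeable asset? yes. So the taxpayer is a Tier III Filer.
Under paragraph 7: not a Chargeable Person (paragraph 11)? no; and Tier III Filer (paragraph 5)? yes. So the taxpayer is not a Class-P Entity.
Under paragraph 3: the taxpayer is registered for indirect tax? no; or the taxpayer carries on a trade? yes. So the taxpayer is a Certified Trader.
Under paragraph 1: Certified Trader (paragraph 3)? yes; and the taxpayer controls the paying entity? no. So the taxpayer is not a Protected Filer.
Under paragraph 10: Class-P Entity (paragraph 7)? no; and not a Protected Filer (paragraph 1)? yes. So the taxpayer is not an Exempt Filer.
Under paragraph 9: the taxpayer has made a valid election under the simplified scheme? no; the taxpayer keeps adequate books and records? yes; the arrangement has not been notified to the authority? yes — 2 of 3 hold (need ≥2) → satisfied.
Under paragraph 13: the taxpayer does not control the paying entity? yes; and the arrangement has been notified to the authority? no; and the taxpayer carries on a trade? yes. So the taxpayer is not a Provisional Entity.
Under paragraph 2: not a Class-A Person (paragraph 9)? no; Provisional Entity (paragraph 13)? no; the taxpayer is non-resident for the tax year? no — 0 of 3 hold (need ≥2) → not satisfied.
Under paragraph 4: Exempt Filer (paragraph 10)? no; or Eligible Entity (paragraph 2)? no. So the taxpayer is not an Authorised Entity.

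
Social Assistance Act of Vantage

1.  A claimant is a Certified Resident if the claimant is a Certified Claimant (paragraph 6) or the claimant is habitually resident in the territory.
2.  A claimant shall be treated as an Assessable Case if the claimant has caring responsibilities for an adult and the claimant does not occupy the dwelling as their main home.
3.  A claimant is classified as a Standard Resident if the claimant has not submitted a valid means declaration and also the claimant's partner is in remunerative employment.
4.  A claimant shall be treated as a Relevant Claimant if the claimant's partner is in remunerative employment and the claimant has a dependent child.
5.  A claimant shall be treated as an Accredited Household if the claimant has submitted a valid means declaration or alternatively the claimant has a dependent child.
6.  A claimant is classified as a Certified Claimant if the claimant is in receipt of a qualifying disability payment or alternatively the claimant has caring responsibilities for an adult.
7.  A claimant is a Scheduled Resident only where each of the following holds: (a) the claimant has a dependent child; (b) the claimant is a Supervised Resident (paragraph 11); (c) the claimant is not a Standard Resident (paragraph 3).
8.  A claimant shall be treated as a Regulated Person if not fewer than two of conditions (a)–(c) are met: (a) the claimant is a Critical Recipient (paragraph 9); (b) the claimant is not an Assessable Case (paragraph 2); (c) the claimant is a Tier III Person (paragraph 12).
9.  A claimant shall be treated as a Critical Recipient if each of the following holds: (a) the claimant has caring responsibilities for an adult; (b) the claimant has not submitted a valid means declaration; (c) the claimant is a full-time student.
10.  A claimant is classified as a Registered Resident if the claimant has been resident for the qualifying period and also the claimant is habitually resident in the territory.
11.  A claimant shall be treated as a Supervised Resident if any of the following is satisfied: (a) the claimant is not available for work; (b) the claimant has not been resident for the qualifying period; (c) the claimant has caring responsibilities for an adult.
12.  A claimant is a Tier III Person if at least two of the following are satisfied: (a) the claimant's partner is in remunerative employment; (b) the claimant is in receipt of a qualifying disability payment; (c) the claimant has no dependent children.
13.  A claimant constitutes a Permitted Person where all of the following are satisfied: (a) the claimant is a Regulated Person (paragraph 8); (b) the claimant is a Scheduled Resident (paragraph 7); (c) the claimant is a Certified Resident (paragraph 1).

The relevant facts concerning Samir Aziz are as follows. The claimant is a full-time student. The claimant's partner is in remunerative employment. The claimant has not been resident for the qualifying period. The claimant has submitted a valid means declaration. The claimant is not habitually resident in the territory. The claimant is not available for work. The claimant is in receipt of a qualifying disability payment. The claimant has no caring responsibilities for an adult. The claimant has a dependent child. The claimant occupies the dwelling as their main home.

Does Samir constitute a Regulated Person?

paragraph 9 — Critical Recipient: [the claimant has caring responsibilities for an adult? no] AND [the claimant has not submitted a valid means declaration? no] AND [the claimant is a full-time student? yes] → not satisfied.
paragraph 2 — Assessable Case: [the claimant has caring responsibilities for an adult? no] AND [the claimant does not occupy the dwelling as their main home? no] → not satisfied.
paragraph 12 — Tier III Person: the claimant's partner is in remunerative employment? yes; the claimant is in receipt of a qualifying disability payment? yes; the claimant has no dependent children? no — 2 of 3 hold (need ≥2) → satisfied.
paragraph 8 — Regulated Person: Critical Recipient (paragraph 9)? no; not an Assessable Case (paragraph 2)? yes; Tier III Person (paragraph 12)? yes — 2 of 3 hold (need ≥2) → satisfied.

Yes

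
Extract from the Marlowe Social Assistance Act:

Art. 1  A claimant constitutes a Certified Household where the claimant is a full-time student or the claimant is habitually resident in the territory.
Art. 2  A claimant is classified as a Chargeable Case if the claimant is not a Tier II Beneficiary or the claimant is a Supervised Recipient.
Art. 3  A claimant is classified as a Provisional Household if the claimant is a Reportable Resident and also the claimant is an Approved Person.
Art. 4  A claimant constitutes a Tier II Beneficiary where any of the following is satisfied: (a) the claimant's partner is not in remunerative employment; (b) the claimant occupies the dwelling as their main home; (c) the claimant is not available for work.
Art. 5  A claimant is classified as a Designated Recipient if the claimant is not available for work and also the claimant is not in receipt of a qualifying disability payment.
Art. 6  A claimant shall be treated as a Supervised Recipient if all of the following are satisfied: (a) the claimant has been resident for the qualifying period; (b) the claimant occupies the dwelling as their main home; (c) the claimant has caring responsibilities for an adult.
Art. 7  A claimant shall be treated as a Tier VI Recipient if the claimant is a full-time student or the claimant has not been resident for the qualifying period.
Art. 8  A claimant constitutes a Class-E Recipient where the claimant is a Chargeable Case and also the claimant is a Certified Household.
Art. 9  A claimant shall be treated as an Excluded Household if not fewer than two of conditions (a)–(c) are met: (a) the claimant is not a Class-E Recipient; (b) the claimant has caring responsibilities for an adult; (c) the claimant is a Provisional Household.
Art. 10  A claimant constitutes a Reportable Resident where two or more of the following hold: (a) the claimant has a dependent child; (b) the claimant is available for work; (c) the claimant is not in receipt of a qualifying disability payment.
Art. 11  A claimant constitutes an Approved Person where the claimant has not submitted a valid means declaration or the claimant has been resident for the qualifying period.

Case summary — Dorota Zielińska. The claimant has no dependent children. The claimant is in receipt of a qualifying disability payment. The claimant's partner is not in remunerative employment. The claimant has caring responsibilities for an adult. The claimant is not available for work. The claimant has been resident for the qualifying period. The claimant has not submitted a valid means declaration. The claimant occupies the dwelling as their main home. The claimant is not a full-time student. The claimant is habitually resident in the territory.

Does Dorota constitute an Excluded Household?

Under article 4: the claimant's partner is not in remunerative employment? yes; or the claimant occupies the dwelling as their main home? yes; or the claimant is not available for work? yes. So the claimant is a Tier II Beneficiary.
Under article 6: the claimant has been resident for the qualifying period? yes; and the claimant occupies the dwelling as their main home? yes; and the claimant has caring responsibilities for an adult? yes. So the claimant is a Supervised Recipient.
Under article 2: not a Tier II Beneficiary (article 4)? no; or Supervised Recipient (article 6)? yes. So the claimant is a Chargeable Case.
Under article 1: the claimant is a full-time student? no; or the claimant is habitually resident in the territory? yes. So the claimant is a Certified Household.
Under article 8: Chargeable Case (article 2)? yes; and Certified Household (article 1)? yes. So the claimant is a Class-E Recipient.
Under article 10: the claimant has a dependent child? no; the claimant is available for work? no; the claimant is not in receipt of a qualifying disability payment? no — 0 of 3 hold (need ≥2) → not satisfied.
Under article 11: the claimant has not submitted a valid means declaration? yes; or the claimant has been resident for the qualifying period? yes. So the claimant is an Approved Person.
Under article 3: Reportable Resident (article 10)? no; and Approved Person (article 11)? yes. So the claimant is not a Provisional Household.
Under article 9: not a Class-E Recipient (article 8)? no; the claimant has caring responsibilities for an adult? yes; Provisional Household (article 3)? no — 1 of 3 hold (need ≥2) → not satisfied.

No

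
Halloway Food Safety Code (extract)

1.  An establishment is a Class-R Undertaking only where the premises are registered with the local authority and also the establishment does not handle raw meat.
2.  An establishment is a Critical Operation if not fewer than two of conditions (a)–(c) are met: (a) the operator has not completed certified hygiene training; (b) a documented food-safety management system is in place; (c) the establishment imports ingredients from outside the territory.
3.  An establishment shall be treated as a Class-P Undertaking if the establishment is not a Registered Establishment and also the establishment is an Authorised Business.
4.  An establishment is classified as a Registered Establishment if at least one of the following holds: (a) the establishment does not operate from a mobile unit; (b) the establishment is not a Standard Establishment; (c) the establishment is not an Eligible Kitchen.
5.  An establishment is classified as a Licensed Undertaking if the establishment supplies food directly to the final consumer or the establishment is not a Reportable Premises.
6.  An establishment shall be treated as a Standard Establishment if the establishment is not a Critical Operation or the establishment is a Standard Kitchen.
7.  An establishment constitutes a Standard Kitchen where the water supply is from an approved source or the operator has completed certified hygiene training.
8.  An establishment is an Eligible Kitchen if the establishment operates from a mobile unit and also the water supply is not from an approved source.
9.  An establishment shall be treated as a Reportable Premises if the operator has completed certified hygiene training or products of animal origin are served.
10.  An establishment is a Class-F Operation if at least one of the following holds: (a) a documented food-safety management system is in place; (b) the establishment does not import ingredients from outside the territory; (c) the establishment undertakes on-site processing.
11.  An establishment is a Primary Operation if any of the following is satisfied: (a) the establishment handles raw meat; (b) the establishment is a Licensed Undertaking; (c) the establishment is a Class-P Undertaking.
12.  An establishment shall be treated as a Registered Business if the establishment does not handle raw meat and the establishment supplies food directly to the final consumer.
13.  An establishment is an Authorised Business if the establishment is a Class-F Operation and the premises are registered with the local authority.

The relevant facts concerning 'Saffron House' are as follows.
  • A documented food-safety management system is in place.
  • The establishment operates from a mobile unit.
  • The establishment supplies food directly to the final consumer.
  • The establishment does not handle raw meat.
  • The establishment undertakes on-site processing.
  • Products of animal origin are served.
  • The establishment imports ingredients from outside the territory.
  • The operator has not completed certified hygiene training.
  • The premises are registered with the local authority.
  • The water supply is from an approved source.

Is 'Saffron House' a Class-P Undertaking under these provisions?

paragraph 2 — Critical Operation: the operator has not completed certified hygiene training? yes; a documented food-safety management system is in place? yes; the establishment imports ingredients from outside the territory? yes — 3 of 3 hold (need ≥2) → satisfied.
paragraph 7 — Standard Kitchen: [the water supply is from an approved source? yes] OR [the operator has completed certified hygiene training? no] → satisfied.
paragraph 6 — Standard Establishment: [not a Critical Operation (paragraph 2)? no] OR [Standard Kitchen (paragraph 7)? yes] → satisfied.
paragraph 8 — Eligible Kitchen: [the establishment operates from a mobile unit? yes] AND [the water supply is not from an approved source? no] → not satisfied.
paragraph 4 — Registered Establishment: [the establishment does not operate from a mobile unit? no] OR [not a Standard Establishment (paragraph 6)? no] OR [not an Eligible Kitchen (paragraph 8)? yes] → satisfied.
paragraph 10 — Class-F Operation: [a documented food-safety management system is in place? yes] OR [the establishment does not import ingredients from outside the territory? no] OR [the establishment undertakes on-site processing? yes] → satisfied.
paragraph 13 — Authorised Business: [Class-F Operation (paragraph 10)? yes] AND [the premises are registered with the local authority? yes] → satisfied.
paragraph 3 — Class-P Undertaking: [not a Registered Establishment (paragraph 4)? no] AND [Authorised Business (paragraph 13)? yes] → not satisfied.

No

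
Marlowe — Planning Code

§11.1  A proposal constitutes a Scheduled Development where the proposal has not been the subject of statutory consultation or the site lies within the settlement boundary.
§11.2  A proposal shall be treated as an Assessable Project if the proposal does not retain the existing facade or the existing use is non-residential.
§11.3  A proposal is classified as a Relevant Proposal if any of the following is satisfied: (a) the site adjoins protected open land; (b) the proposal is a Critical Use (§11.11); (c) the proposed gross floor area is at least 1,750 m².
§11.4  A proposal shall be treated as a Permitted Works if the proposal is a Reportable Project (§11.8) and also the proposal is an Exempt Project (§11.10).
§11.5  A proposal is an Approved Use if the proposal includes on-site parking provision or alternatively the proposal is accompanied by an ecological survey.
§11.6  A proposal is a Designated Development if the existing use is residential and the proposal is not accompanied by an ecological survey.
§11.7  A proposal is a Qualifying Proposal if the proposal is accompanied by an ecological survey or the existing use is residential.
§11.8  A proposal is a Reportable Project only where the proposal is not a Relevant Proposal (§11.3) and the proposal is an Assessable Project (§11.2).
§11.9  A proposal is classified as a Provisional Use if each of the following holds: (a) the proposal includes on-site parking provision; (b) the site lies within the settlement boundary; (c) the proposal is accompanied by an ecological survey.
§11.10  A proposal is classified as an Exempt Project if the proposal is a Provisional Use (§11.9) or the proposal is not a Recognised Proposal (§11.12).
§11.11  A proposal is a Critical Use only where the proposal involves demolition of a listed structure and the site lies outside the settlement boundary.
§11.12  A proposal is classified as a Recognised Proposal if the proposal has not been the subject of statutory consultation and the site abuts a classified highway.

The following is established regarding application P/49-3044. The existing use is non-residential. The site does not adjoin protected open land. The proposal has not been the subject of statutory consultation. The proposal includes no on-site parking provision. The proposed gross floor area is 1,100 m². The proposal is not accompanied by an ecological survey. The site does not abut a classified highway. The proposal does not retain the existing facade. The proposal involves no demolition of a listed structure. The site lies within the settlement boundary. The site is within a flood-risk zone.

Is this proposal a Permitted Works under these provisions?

Yes

Under §11.11: the proposal involves demolition of a listed structure? no; and the site lies outside the settlement boundary? no. So the proposal is not a Critical Use.
Under §11.3: the site adjoins protected open land? no; or Critical Use (§11.11)? no; or proposed gross floor area: 1,100 m² ≥ 1,750 m²? no. So the proposal is not a Relevant Proposal.
Under §11.2: the proposal does not retain the existing facade? yes; or the existing use is non-residential? yes. So the proposal is an Assessable Project.
Under §11.8: not a Relevant Proposal (§11.3)? yes; and Assessable Project (§11.2)? yes. So the proposal is a Reportable Project.
Under §11.9: the proposal includes on-site parking provision? no; and the site lies within the settlement boundary? yes; and the proposal is accompanied by an ecological survey? no. So the proposal is not a Provisional Use.
Under §11.12: the proposal has not been the subject of statutory consultation? yes; and the site abuts a classified highway? no. So the proposal is not a Recognised Proposal.
Under §11.10: Provisional Use (§11.9)? no; or not a Recognised Proposal (§11.12)? yes. So the proposal is an Exempt Project.
Under §11.4: Reportable Project (§11.8)? yes; and Exempt Project (§11.10)? yes. So the proposal is a Permitted Works.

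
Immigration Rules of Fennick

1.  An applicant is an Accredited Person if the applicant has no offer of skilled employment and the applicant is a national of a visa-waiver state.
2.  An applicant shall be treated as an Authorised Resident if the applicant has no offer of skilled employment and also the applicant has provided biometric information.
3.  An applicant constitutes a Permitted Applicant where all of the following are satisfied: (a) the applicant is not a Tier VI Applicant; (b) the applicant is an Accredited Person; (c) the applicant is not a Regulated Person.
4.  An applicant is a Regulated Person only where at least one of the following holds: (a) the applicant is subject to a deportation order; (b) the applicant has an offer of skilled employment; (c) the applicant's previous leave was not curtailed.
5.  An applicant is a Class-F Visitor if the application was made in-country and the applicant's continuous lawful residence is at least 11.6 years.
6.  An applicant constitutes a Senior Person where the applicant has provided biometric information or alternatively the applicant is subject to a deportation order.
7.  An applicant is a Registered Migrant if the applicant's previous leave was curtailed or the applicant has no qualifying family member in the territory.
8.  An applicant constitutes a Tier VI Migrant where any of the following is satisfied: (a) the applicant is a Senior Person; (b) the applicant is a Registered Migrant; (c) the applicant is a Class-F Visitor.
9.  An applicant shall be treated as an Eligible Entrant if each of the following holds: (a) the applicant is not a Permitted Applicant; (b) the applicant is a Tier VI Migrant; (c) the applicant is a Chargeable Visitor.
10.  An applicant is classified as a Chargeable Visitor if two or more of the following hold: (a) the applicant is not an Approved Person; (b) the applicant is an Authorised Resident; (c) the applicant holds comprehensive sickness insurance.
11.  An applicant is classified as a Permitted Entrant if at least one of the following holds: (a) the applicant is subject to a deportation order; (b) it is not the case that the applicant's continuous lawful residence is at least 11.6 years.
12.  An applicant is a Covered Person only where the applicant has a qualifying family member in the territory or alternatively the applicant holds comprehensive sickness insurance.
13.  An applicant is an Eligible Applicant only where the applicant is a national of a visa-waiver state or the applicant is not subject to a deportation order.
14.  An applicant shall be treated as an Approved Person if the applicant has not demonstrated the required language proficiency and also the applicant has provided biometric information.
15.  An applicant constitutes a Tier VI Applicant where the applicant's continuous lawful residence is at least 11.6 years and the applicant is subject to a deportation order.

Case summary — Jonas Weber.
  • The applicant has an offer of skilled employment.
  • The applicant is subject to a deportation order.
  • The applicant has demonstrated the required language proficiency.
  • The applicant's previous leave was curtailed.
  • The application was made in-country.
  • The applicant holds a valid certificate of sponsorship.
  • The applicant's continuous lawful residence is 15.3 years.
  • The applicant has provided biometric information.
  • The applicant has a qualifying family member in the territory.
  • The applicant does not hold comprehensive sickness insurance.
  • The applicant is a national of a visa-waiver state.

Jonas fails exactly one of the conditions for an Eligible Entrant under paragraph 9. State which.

paragraph 15 — Tier VI Applicant: [applicant's continuous lawful residence: 15.3 years ≥ 11.6 years? yes] AND [the applicant is subject to a deportation order? yes] → satisfied.
paragraph 1 — Accredited Person: [the applicant has no offer of skilled employment? no] AND [the applicant is a national of a visa-waiver state? yes] → not satisfied.
paragraph 4 — Regulated Person: [the applicant is subject to a deportation order? yes] OR [the applicant has an offer of skilled employment? yes] OR [the applicant's previous leave was not curtailed? no] → satisfied.
paragraph 3 — Permitted Applicant: [not a Tier VI Applicant (paragraph 15)? no] AND [Accredited Person (paragraph 1)? no] AND [not a Regulated Person (paragraph 4)? no] → not satisfied.
paragraph 6 — Senior Person: [the applicant has provided biometric information? yes] OR [the applicant is subject to a deportation order? yes] → satisfied.
paragraph 7 — Registered Migrant: [the applicant's previous leave was curtailed? yes] OR [the applicant has no qualifying family member in the territory? no] → satisfied.
paragraph 5 — Class-F Visitor: [the application was made in-country? yes] AND [applicant's continuous lawful residence: 15.3 years ≥ 11.6 years? yes] → satisfied.
paragraph 8 — Tier VI Migrant: [Senior Person (paragraph 6)? yes] OR [Registered Migrant (paragraph 7)? yes] OR [Class-F Visitor (paragraph 5)? yes] → satisfied.
paragraph 14 — Approved Person: [the applicant has not demonstrated the required language proficiency? no] AND [the applicant has provided biometric information? yes] → not satisfied.
paragraph 2 — Authorised Resident: [the applicant has no offer of skilled employment? no] AND [the applicant has provided biometric information? yes] → not satisfied.
paragraph 10 — Chargeable Visitor: not an Approved Person (paragraph 14)? yes; Authorised Resident (paragraph 2)? no; the applicant holds comprehensive sickness insurance? no — 1 of 3 hold (need ≥2) → not satisfied.
paragraph 9 — Eligible Entrant: [not a Permitted Applicant (paragraph 3)? yes] AND [Tier VI Migrant (paragraph 8)? yes] AND [Chargeable Visitor (paragraph 10)? no] → not satisfied.

Chargeable Visitor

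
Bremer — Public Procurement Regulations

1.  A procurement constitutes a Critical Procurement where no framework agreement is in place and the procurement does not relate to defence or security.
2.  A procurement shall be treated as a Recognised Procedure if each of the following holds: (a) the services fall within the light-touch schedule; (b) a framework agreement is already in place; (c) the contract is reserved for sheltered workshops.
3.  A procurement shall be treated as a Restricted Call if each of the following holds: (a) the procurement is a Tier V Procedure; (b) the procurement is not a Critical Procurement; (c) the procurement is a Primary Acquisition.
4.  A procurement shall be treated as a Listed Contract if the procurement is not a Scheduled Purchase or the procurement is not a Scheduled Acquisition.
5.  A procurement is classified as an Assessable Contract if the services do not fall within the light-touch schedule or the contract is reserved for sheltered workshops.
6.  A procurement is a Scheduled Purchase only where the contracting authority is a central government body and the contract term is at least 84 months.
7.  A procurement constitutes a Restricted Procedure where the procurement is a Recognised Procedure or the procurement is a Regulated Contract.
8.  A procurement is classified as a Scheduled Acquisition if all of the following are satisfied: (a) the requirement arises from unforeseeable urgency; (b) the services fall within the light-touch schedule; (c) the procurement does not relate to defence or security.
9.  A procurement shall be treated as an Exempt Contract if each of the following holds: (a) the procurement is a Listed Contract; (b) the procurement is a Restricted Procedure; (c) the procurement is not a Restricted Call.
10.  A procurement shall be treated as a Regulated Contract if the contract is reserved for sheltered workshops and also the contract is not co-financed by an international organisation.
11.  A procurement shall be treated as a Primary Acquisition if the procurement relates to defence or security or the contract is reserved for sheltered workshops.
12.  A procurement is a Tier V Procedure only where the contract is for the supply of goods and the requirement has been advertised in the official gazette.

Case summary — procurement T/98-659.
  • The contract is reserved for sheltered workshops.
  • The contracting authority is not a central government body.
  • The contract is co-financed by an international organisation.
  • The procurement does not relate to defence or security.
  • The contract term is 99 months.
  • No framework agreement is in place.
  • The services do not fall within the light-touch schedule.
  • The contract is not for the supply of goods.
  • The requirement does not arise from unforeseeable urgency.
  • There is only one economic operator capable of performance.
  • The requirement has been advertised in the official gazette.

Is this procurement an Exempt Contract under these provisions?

No

Under paragraph 6: the contracting authority is a central government body? no; and contract term: 99 months ≥ 84 months? yes. So the procurement is not a Scheduled Purchase.
Under paragraph 8: the requirement arises from unforeseeable urgency? no; and the services fall within the light-touch schedule? no; and the procurement does not relate to defence or security? yes. So the procurement is not a Scheduled Acquisition.
Under paragraph 4: not a Scheduled Purchase (paragraph 6)? yes; or not a Scheduled Acquisition (paragraph 8)? yes. So the procurement is a Listed Contract.
Under paragraph 2: the services fall within the light-touch schedule? no; and a framework agreement is already in place? no; and the contract is reserved for sheltered workshops? yes. So the procurement is not a Recognised Procedure.
Under paragraph 10: the contract is reserved for sheltered workshops? yes; and the contract is not co-financed by an international organisation? no. So the procurement is not a Regulated Contract.
Under paragraph 7: Recognised Procedure (paragraph 2)? no; or Regulated Contract (paragraph 10)? no. So the procurement is not a Restricted Procedure.
Under paragraph 12: the contract is for the supply of goods? no; and the requirement has been advertised in the official gazette? yes. So the procurement is not a Tier V Procedure.
Under paragraph 1: no framework agreement is in place? yes; and the procurement does not relate to defence or security? yes. So the procurement is a Critical Procurement.
Under paragraph 11: the procurement relates to defence or security? no; or the contract is reserved for sheltered workshops? yes. So the procurement is a Primary Acquisition.
Under paragraph 3: Tier V Procedure (paragraph 12)? no; and not a Critical Procurement (paragraph 1)? no; and Primary Acquisition (paragraph 11)? yes. So the procurement is not a Restricted Call.
Under paragraph 9: Listed Contract (paragraph 4)? yes; and Restricted Procedure (paragraph 7)? no; and not a Restricted Call (paragraph 3)? yes. So the procurement is not an Exempt Contract.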